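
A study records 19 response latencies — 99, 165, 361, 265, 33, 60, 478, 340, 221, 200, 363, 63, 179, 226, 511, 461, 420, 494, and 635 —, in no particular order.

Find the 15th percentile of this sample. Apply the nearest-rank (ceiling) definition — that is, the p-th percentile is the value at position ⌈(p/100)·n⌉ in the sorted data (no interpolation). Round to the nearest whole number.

Sorted: 33, 60, 63, 99, 165, 179, 200, 221, 226, 265, 340, 361, 363, 420, 461, 478, 494, 511, 635.
n = 19.
Position = ⌈15/100 · 19⌉ = ⌈2.85⌉ = 3.
The value at rank 3 is 63.

63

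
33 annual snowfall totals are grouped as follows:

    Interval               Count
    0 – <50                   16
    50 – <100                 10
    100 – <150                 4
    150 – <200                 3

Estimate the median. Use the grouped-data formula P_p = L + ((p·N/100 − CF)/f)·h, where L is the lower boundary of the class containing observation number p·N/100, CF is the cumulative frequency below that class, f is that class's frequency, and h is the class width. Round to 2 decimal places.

N = 33; target position k = 50/100 · 33 = 16.5.
Cumulative frequencies: 16, 26, 30, 33.
Observation 16.5 falls in the class 50 – <100.
L = 50, CF = 16, f = 10, h = 50.
P50 = 50 + ((16.5 − 16)/10)·50 = 50 + 2.5 = 52.5.

52.50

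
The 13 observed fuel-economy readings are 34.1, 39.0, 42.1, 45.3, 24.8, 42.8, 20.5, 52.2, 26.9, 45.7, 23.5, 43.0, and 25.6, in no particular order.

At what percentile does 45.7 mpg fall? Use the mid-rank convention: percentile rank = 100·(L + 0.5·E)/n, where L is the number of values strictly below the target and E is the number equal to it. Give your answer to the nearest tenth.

88.5

Sorted: 20.5, 23.5, 24.8, 25.6, 26.9, 34.1, 39.0, 42.1, 42.8, 43.0, 45.3, 45.7, 52.2.
Count below 45.7: L = 11; count equal: E = 1; n = 13.
Percentile rank = 100·(11 + 0.5·1)/13 = 100·11.5/13 = 88.46.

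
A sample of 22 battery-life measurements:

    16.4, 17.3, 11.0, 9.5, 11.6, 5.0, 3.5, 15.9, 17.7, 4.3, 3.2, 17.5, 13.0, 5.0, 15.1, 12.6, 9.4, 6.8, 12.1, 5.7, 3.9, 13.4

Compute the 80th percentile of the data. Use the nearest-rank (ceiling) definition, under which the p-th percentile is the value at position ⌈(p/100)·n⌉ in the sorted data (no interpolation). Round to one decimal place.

Sorted: 3.2, 3.5, 3.9, 4.3, 5.0, 5.0, 5.7, 6.8, 9.4, 9.5, 11.0, 11.6, 12.1, 12.6, 13.0, 13.4, 15.1, 15.9, 16.4, 17.3, 17.5, 17.7.
n = 22.
Position = ⌈80/100 · 22⌉ = ⌈17.6⌉ = 18.
The value at rank 18 is 15.9.

15.9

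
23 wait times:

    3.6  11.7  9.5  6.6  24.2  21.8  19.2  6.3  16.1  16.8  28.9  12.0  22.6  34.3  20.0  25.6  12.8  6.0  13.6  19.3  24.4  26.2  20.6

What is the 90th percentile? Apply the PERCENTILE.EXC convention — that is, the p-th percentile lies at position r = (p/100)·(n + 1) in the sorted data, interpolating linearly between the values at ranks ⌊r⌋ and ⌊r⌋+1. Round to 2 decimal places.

27.82

Sorted: 3.6, 6.0, 6.3, 6.6, 9.5, 11.7, 12.0, 12.8, 13.6, 16.1, 16.8, 19.2, 19.3, 20.0, 20.6, 21.8, 22.6, 24.2, 24.4, 25.6, 26.2, 28.9, 34.3.
n = 23.
r = (90/100)·(23 + 1) = 21.6.
Rank 21 is 26.2 and rank 22 is 28.9.
Interpolate: 26.2 + 0.6·(28.9 − 26.2) = 26.2 + 0.6·2.7 = 27.82.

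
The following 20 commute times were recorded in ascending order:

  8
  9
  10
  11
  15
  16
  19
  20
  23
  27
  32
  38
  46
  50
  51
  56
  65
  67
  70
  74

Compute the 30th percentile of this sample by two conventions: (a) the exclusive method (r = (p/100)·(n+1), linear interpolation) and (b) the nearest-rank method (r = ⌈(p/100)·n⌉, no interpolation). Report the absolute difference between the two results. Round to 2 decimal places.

n = 20.
(a) r = 6.3; between ranks 6 (16) and 7 (19): 16.9.
(b) the nearest-rank method: rank 6 → 16.
|16.9 − 16| = 0.9.

0.90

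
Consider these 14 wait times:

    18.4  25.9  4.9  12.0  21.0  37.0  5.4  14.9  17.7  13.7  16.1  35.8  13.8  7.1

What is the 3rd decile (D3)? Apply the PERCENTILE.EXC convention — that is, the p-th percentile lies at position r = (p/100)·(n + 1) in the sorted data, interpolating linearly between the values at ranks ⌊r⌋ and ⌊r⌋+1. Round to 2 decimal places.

Sorted: 4.9, 5.4, 7.1, 12.0, 13.7, 13.8, 14.9, 16.1, 17.7, 18.4, 21.0, 25.9, 35.8, 37.0.
n = 14.
r = (30/100)·(14 + 1) = 4.5.
Rank 4 is 12.0 and rank 5 is 13.7.
Interpolate: 12.0 + 0.5·(13.7 − 12.0) = 12.0 + 0.5·1.7 = 12.85.

12.85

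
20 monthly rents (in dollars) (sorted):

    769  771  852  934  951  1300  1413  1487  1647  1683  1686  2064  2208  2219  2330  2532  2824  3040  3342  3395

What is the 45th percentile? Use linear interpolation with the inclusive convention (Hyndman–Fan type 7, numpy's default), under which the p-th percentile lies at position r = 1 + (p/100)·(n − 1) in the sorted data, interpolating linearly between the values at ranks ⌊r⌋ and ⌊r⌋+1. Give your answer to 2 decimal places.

n = 20.
r = 1 + (45/100)·(20 − 1) = 1 + 8.55 = 9.55.
Rank 9 is 1647 and rank 10 is 1683.
Interpolate: 1647 + 0.55·(1683 − 1647) = 1647 + 0.55·36 = 1666.8.

1666.80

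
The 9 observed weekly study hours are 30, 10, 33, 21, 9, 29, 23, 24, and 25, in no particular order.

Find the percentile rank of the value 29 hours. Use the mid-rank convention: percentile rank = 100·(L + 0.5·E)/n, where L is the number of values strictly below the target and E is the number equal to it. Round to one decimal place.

72.2

Sorted: 9, 10, 21, 23, 24, 25, 29, 30, 33.
Count below 29: L = 6; count equal: E = 1; n = 9.
Percentile rank = 100·(6 + 0.5·1)/9 = 100·6.5/9 = 72.22.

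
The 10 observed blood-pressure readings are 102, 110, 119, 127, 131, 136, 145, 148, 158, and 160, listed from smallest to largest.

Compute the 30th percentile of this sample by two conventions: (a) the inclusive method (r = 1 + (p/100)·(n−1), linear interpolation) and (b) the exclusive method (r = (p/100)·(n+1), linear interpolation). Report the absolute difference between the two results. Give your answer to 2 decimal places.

3.20

n = 10.
(a) r = 3.7; between ranks 3 (119) and 4 (127): 124.6.
(b) r = 3.3; between ranks 3 (119) and 4 (127): 121.4.
|124.6 − 121.4| = 3.2.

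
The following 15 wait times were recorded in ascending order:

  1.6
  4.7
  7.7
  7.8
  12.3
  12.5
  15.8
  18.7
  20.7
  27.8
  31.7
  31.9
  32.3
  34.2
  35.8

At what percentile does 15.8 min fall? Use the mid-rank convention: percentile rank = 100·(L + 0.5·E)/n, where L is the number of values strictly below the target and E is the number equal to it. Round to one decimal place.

43.3

Count below 15.8: L = 6; count equal: E = 1; n = 15.
Percentile rank = 100·(6 + 0.5·1)/15 = 100·6.5/15 = 43.33.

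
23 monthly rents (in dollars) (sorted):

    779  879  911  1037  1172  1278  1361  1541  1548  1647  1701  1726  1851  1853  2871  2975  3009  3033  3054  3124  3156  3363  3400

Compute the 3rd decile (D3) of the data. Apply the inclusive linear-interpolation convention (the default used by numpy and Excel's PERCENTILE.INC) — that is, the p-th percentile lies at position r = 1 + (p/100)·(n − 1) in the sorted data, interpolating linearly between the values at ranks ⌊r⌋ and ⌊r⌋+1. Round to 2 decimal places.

1469.00

n = 23.
r = 1 + (30/100)·(23 − 1) = 1 + 6.6 = 7.6.
Rank 7 is 1361 and rank 8 is 1541.
Interpolate: 1361 + 0.6·(1541 − 1361) = 1361 + 0.6·180 = 1469.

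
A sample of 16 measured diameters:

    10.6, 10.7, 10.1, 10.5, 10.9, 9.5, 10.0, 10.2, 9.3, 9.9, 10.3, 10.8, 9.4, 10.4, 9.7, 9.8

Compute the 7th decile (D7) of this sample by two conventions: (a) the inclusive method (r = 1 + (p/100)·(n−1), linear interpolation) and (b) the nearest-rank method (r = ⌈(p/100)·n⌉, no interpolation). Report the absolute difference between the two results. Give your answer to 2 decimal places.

Sorted: 9.3, 9.4, 9.5, 9.7, 9.8, 9.9, 10.0, 10.1, 10.2, 10.3, 10.4, 10.5, 10.6, 10.7, 10.8, 10.9.
n = 16.
(a) r = 11.5; between ranks 11 (10.4) and 12 (10.5): 10.45.
(b) the nearest-rank method: rank 12 → 10.5.
|10.45 − 10.5| = 0.05.

0.05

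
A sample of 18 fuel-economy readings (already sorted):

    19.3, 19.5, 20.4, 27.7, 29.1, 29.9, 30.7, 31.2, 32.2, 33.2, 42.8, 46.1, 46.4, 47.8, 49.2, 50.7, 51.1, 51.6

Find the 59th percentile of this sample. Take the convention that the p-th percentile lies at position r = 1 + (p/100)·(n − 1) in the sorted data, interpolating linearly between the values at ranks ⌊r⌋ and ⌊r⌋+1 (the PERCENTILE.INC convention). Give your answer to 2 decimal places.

n = 18.
r = 1 + (59/100)·(18 − 1) = 1 + 10.03 = 11.03.
Rank 11 is 42.8 and rank 12 is 46.1.
Interpolate: 42.8 + 0.03·(46.1 − 42.8) = 42.8 + 0.03·3.3 = 42.899.

42.90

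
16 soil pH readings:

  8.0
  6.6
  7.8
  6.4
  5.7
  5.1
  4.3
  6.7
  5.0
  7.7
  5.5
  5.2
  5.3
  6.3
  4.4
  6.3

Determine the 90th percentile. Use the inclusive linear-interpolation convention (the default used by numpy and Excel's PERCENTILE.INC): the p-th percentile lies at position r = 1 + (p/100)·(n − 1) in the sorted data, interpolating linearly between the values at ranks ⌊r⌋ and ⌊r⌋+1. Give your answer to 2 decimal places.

Sorted: 4.3, 4.4, 5.0, 5.1, 5.2, 5.3, 5.5, 5.7, 6.3, 6.3, 6.4, 6.6, 6.7, 7.7, 7.8, 8.0.
n = 16.
r = 1 + (90/100)·(16 − 1) = 1 + 13.5 = 14.5.
Rank 14 is 7.7 and rank 15 is 7.8.
Interpolate: 7.7 + 0.5·(7.8 − 7.7) = 7.7 + 0.5·0.1 = 7.75.

7.75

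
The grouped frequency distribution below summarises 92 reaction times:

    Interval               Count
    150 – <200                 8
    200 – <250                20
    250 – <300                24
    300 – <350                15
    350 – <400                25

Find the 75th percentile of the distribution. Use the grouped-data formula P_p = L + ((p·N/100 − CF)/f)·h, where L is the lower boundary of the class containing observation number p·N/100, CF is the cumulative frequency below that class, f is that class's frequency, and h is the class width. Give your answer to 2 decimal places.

N = 92; target position k = 75/100 · 92 = 69.
Cumulative frequencies: 8, 28, 52, 67, 92.
Observation 69 falls in the class 350 – <400.
L = 350, CF = 67, f = 25, h = 50.
P75 = 350 + ((69 − 67)/25)·50 = 350 + 4 = 354.

354.00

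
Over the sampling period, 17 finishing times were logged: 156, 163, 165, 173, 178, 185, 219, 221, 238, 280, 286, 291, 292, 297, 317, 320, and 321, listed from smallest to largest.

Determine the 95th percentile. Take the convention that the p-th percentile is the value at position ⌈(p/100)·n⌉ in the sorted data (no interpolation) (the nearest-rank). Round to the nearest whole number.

n = 17.
Position = ⌈95/100 · 17⌉ = ⌈16.15⌉ = 17.
The value at rank 17 is 321.

321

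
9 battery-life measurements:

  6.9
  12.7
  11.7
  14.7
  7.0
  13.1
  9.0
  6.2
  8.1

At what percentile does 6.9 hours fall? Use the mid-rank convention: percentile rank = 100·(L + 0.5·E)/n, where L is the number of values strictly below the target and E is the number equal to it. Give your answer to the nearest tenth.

16.7

Sorted: 6.2, 6.9, 7.0, 8.1, 9.0, 11.7, 12.7, 13.1, 14.7.
Count below 6.9: L = 1; count equal: E = 1; n = 9.
Percentile rank = 100·(1 + 0.5·1)/9 = 100·1.5/9 = 16.67.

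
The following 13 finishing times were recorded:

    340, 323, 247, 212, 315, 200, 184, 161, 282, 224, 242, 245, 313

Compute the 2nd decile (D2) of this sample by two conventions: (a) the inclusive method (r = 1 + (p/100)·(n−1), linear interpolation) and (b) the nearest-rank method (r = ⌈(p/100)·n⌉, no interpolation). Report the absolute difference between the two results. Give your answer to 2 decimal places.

4.80

Sorted: 161, 184, 200, 212, 224, 242, 245, 247, 282, 313, 315, 323, 340.
n = 13.
(a) r = 3.4; between ranks 3 (200) and 4 (212): 204.8.
(b) the nearest-rank method: rank 3 → 200.
|204.8 − 200| = 4.8.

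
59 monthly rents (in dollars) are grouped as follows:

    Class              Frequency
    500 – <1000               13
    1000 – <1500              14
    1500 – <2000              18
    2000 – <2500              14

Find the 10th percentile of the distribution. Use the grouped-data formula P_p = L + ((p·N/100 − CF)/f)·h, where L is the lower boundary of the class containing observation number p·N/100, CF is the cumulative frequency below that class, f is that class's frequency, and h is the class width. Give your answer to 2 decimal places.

726.92

N = 59; target position k = 10/100 · 59 = 5.9.
Cumulative frequencies: 13, 27, 45, 59.
Observation 5.9 falls in the class 500 – <1000.
L = 500, CF = 0, f = 13, h = 500.
P10 = 500 + ((5.9 − 0)/13)·500 = 500 + 226.923 = 726.923.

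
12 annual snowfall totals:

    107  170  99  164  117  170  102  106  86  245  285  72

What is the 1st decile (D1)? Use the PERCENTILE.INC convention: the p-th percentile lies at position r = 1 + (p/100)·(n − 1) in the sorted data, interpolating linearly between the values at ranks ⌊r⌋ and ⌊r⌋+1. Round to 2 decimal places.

87.30

Sorted: 72, 86, 99, 102, 106, 107, 117, 164, 170, 170, 245, 285.
n = 12.
r = 1 + (10/100)·(12 − 1) = 1 + 1.1 = 2.1.
Rank 2 is 86 and rank 3 is 99.
Interpolate: 86 + 0.1·(99 − 86) = 86 + 0.1·13 = 87.3.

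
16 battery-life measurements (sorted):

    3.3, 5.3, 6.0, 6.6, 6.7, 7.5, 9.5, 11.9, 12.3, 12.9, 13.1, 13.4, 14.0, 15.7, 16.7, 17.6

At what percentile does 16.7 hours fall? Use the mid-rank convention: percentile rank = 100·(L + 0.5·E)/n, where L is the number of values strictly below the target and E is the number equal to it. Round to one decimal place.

90.6

Count below 16.7: L = 14; count equal: E = 1; n = 16.
Percentile rank = 100·(14 + 0.5·1)/16 = 100·14.5/16 = 90.62.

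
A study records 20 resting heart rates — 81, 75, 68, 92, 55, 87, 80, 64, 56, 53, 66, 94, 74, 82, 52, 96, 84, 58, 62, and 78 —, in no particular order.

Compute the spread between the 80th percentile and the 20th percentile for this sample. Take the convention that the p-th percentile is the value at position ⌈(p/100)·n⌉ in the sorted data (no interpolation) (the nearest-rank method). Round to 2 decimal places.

28.00

Sorted: 52, 53, 55, 56, 58, 62, 64, 66, 68, 74, 75, 78, 80, 81, 82, 84, 87, 92, 94, 96.
n = 20.
P20: rank ⌈20/100·20⌉ = 4 → 56.
P80: rank ⌈80/100·20⌉ = 16 → 84.
Difference: 84 − 56 = 28.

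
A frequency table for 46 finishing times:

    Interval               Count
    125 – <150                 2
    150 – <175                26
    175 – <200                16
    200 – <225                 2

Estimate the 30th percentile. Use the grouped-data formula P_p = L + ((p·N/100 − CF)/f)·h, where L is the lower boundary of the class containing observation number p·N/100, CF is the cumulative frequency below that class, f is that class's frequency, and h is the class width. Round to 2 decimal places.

N = 46; target position k = 30/100 · 46 = 13.8.
Cumulative frequencies: 2, 28, 44, 46.
Observation 13.8 falls in the class 150 – <175.
L = 150, CF = 2, f = 26, h = 25.
P30 = 150 + ((13.8 − 2)/26)·25 = 150 + 11.3462 = 161.346.

161.35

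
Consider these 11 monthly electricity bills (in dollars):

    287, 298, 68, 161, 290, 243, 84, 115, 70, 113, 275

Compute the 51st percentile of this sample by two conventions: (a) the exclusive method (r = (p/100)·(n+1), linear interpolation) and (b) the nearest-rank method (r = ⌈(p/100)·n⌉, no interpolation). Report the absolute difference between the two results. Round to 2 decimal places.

9.84

Sorted: 68, 70, 84, 113, 115, 161, 243, 275, 287, 290, 298.
n = 11.
(a) r = 6.12; between ranks 6 (161) and 7 (243): 170.84.
(b) the nearest-rank method: rank 6 → 161.
|170.84 − 161| = 9.84.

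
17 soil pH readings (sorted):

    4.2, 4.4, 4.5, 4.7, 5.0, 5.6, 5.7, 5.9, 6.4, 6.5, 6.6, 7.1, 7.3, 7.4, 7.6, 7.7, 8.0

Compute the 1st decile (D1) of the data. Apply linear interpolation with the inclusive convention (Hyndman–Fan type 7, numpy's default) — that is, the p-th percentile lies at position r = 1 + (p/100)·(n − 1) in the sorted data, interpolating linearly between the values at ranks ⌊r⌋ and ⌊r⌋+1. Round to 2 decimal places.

n = 17.
r = 1 + (10/100)·(17 − 1) = 1 + 1.6 = 2.6.
Rank 2 is 4.4 and rank 3 is 4.5.
Interpolate: 4.4 + 0.6·(4.5 − 4.4) = 4.4 + 0.6·0.1 = 4.46.

4.46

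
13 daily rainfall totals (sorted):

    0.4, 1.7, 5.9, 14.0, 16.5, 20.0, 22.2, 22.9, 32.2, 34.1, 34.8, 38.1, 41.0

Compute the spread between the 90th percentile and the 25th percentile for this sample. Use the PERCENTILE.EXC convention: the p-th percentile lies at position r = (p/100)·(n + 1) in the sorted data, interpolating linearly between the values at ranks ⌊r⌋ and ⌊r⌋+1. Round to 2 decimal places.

n = 13.
P25: r = 3.5; ranks 3–4 are 5.9, 14.0; interpolating gives 9.95.
P90: r = 12.6; ranks 12–13 are 38.1, 41.0; interpolating gives 39.84.
Difference: 39.84 − 9.95 = 29.89.

29.89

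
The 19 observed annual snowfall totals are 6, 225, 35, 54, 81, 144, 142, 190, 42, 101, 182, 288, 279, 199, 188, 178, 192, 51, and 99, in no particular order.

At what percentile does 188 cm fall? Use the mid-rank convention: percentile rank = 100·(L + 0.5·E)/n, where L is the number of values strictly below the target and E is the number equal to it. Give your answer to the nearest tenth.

65.8

Sorted: 6, 35, 42, 51, 54, 81, 99, 101, 142, 144, 178, 182, 188, 190, 192, 199, 225, 279, 288.
Count below 188: L = 12; count equal: E = 1; n = 19.
Percentile rank = 100·(12 + 0.5·1)/19 = 100·12.5/19 = 65.79.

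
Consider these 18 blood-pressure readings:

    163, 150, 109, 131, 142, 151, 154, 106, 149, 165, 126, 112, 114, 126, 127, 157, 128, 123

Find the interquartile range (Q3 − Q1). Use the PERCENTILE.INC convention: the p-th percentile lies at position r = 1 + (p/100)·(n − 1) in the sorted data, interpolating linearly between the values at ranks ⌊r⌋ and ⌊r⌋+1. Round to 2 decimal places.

27.00

Sorted: 106, 109, 112, 114, 123, 126, 126, 127, 128, 131, 142, 149, 150, 151, 154, 157, 163, 165.
n = 18.
P25: r = 5.25; ranks 5–6 are 123, 126; interpolating gives 123.75.
P75: r = 13.75; ranks 13–14 are 150, 151; interpolating gives 150.75.
Difference: 150.75 − 123.75 = 27.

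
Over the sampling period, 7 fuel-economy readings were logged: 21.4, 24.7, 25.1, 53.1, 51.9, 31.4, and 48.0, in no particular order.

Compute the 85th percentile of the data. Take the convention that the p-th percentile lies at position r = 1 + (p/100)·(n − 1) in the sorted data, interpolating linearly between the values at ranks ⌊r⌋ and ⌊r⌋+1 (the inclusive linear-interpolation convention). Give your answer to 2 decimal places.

52.02

Sorted: 21.4, 24.7, 25.1, 31.4, 48.0, 51.9, 53.1.
n = 7.
r = 1 + (85/100)·(7 − 1) = 1 + 5.1 = 6.1.
Rank 6 is 51.9 and rank 7 is 53.1.
Interpolate: 51.9 + 0.1·(53.1 − 51.9) = 51.9 + 0.1·1.2 = 52.02.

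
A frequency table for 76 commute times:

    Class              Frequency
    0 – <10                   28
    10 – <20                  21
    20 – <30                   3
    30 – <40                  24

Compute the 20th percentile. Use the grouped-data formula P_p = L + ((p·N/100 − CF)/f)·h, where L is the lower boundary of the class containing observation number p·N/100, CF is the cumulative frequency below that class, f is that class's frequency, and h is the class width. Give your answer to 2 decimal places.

5.43

N = 76; target position k = 20/100 · 76 = 15.2.
Cumulative frequencies: 28, 49, 52, 76.
Observation 15.2 falls in the class 0 – <10.
L = 0, CF = 0, f = 28, h = 10.
P20 = 0 + ((15.2 − 0)/28)·10 = 0 + 5.42857 = 5.42857.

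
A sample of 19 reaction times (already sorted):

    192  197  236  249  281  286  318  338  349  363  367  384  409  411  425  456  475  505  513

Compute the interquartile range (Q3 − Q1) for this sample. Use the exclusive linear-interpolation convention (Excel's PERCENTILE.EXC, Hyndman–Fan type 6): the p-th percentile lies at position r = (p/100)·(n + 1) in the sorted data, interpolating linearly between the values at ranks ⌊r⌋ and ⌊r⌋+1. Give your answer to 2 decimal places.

n = 19.
P25: r = 5 (integer) → 281.
P75: r = 15 (integer) → 425.
Difference: 425 − 281 = 144.

144.00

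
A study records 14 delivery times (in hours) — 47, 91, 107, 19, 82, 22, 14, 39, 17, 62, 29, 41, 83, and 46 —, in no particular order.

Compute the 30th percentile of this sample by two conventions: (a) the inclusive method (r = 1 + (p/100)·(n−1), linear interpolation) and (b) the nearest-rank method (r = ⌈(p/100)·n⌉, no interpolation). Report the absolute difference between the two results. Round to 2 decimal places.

0.70

Sorted: 14, 17, 19, 22, 29, 39, 41, 46, 47, 62, 82, 83, 91, 107.
n = 14.
(a) r = 4.9; between ranks 4 (22) and 5 (29): 28.3.
(b) the nearest-rank method: rank 5 → 29.
|28.3 − 29| = 0.7.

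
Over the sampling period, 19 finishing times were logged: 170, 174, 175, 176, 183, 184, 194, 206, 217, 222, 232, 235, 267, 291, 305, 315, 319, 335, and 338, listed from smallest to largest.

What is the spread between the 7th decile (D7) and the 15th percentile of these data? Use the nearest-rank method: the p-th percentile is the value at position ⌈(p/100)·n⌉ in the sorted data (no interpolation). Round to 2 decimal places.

116.00

n = 19.
P15: rank ⌈15/100·19⌉ = 3 → 175.
P70: rank ⌈70/100·19⌉ = 14 → 291.
Difference: 291 − 175 = 116.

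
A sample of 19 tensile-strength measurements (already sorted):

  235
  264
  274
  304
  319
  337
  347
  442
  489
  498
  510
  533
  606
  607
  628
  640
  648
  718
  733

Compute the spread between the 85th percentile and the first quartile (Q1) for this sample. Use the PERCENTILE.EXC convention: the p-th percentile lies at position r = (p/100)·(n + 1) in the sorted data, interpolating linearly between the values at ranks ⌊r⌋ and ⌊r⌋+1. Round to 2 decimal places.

329.00

n = 19.
P25: r = 5 (integer) → 319.
P85: r = 17 (integer) → 648.
Difference: 648 − 319 = 329.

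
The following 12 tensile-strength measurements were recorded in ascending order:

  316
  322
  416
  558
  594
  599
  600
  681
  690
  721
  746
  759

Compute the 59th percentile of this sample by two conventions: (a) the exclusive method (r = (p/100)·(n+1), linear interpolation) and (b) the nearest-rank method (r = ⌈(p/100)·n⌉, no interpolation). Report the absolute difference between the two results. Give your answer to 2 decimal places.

n = 12.
(a) r = 7.67; between ranks 7 (600) and 8 (681): 654.27.
(b) the nearest-rank method: rank 8 → 681.
|654.27 − 681| = 26.73.

26.73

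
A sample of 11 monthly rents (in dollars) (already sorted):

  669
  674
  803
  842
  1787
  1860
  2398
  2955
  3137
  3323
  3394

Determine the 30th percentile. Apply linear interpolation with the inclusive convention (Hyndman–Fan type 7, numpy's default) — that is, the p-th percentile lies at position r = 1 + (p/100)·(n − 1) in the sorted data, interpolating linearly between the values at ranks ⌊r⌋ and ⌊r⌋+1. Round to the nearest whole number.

n = 11.
r = 1 + (30/100)·(11 − 1) = 1 + 3 = 4.
r is an integer, so P30 is the value at rank 4: 842.

842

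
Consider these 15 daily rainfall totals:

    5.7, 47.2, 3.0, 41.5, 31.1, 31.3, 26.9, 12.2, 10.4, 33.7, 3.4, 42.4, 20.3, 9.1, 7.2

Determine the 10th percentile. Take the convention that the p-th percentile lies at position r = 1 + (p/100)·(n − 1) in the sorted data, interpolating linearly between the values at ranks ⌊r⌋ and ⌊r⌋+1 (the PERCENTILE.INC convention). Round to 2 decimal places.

4.32

Sorted: 3.0, 3.4, 5.7, 7.2, 9.1, 10.4, 12.2, 20.3, 26.9, 31.1, 31.3, 33.7, 41.5, 42.4, 47.2.
n = 15.
r = 1 + (10/100)·(15 − 1) = 1 + 1.4 = 2.4.
Rank 2 is 3.4 and rank 3 is 5.7.
Interpolate: 3.4 + 0.4·(5.7 − 3.4) = 3.4 + 0.4·2.3 = 4.32.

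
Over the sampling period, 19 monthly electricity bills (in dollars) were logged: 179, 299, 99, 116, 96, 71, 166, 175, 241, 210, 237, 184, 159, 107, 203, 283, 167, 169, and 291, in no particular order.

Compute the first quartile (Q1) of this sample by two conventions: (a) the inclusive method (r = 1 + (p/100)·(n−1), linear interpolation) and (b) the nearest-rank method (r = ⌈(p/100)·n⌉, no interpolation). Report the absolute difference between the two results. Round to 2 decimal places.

Sorted: 71, 96, 99, 107, 116, 159, 166, 167, 169, 175, 179, 184, 203, 210, 237, 241, 283, 291, 299.
n = 19.
(a) r = 5.5; between ranks 5 (116) and 6 (159): 137.5.
(b) the nearest-rank method: rank 5 → 116.
|137.5 − 116| = 21.5.

21.50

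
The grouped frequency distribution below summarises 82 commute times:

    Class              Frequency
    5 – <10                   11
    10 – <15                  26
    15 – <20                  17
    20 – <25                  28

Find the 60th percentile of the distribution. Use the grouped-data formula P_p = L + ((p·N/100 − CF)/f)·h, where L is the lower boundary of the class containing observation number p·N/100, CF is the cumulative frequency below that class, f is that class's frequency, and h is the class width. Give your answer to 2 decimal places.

18.59

N = 82; target position k = 60/100 · 82 = 49.2.
Cumulative frequencies: 11, 37, 54, 82.
Observation 49.2 falls in the class 15 – <20.
L = 15, CF = 37, f = 17, h = 5.
P60 = 15 + ((49.2 − 37)/17)·5 = 15 + 3.58824 = 18.5882.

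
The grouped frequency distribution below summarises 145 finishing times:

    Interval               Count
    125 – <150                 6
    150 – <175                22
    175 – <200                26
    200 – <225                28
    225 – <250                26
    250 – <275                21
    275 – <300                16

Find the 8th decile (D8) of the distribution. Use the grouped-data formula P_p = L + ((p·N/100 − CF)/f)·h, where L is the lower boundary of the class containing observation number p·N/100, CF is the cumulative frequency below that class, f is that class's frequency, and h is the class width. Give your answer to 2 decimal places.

259.52

N = 145; target position k = 80/100 · 145 = 116.
Cumulative frequencies: 6, 28, 54, 82, 108, 129, 145.
Observation 116 falls in the class 250 – <275.
L = 250, CF = 108, f = 21, h = 25.
P80 = 250 + ((116 − 108)/21)·25 = 250 + 9.52381 = 259.524.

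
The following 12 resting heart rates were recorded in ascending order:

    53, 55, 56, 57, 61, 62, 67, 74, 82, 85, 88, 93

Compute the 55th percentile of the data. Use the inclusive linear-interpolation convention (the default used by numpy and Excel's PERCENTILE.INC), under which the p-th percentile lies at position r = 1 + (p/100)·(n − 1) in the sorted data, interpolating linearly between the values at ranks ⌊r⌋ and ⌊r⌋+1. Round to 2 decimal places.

n = 12.
r = 1 + (55/100)·(12 − 1) = 1 + 6.05 = 7.05.
Rank 7 is 67 and rank 8 is 74.
Interpolate: 67 + 0.05·(74 − 67) = 67 + 0.05·7 = 67.35.

67.35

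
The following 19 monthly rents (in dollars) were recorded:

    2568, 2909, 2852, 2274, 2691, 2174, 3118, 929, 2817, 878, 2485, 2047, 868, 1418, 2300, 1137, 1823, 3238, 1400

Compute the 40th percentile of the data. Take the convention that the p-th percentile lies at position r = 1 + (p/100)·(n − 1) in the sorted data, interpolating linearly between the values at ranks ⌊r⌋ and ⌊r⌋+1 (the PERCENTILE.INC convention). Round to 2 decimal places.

2072.40

Sorted: 868, 878, 929, 1137, 1400, 1418, 1823, 2047, 2174, 2274, 2300, 2485, 2568, 2691, 2817, 2852, 2909, 3118, 3238.
n = 19.
r = 1 + (40/100)·(19 − 1) = 1 + 7.2 = 8.2.
Rank 8 is 2047 and rank 9 is 2174.
Interpolate: 2047 + 0.2·(2174 − 2047) = 2047 + 0.2·127 = 2072.4.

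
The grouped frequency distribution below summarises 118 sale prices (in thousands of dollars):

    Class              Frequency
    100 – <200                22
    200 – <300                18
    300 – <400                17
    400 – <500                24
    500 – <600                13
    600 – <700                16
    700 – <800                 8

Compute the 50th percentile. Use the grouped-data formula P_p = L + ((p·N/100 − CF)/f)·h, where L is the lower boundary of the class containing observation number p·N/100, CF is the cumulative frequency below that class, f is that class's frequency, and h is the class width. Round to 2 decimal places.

N = 118; target position k = 50/100 · 118 = 59.
Cumulative frequencies: 22, 40, 57, 81, 94, 110, 118.
Observation 59 falls in the class 400 – <500.
L = 400, CF = 57, f = 24, h = 100.
P50 = 400 + ((59 − 57)/24)·100 = 400 + 8.33333 = 408.333.

408.33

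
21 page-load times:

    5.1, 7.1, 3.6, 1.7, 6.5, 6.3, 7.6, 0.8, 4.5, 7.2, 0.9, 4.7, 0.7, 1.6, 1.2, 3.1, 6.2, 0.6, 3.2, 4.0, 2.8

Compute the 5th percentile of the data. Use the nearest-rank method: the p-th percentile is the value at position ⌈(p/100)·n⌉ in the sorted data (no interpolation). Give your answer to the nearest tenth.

Sorted: 0.6, 0.7, 0.8, 0.9, 1.2, 1.6, 1.7, 2.8, 3.1, 3.2, 3.6, 4.0, 4.5, 4.7, 5.1, 6.2, 6.3, 6.5, 7.1, 7.2, 7.6.
n = 21.
Position = ⌈5/100 · 21⌉ = ⌈1.05⌉ = 2.
The value at rank 2 is 0.7.

0.7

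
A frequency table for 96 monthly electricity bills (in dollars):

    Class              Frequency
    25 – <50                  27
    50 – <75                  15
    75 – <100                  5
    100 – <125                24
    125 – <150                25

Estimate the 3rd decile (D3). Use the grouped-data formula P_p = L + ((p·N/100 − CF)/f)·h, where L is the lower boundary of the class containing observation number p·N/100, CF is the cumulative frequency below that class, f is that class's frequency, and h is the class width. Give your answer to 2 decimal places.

53.00

N = 96; target position k = 30/100 · 96 = 28.8.
Cumulative frequencies: 27, 42, 47, 71, 96.
Observation 28.8 falls in the class 50 – <75.
L = 50, CF = 27, f = 15, h = 25.
P30 = 50 + ((28.8 − 27)/15)·25 = 50 + 3 = 53.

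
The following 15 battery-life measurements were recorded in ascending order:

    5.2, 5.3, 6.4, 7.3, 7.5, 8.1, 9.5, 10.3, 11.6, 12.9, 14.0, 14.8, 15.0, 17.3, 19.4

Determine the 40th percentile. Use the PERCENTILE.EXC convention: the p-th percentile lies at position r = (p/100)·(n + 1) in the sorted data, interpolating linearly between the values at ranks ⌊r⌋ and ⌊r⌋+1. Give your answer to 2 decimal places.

8.66

n = 15.
r = (40/100)·(15 + 1) = 6.4.
Rank 6 is 8.1 and rank 7 is 9.5.
Interpolate: 8.1 + 0.4·(9.5 − 8.1) = 8.1 + 0.4·1.4 = 8.66.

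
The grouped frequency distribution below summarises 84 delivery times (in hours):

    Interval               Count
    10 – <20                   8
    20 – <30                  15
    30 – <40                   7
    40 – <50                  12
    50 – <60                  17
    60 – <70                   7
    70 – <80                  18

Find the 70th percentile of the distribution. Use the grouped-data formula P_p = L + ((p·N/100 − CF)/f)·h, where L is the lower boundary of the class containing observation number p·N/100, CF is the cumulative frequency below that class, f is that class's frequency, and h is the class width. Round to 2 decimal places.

N = 84; target position k = 70/100 · 84 = 58.8.
Cumulative frequencies: 8, 23, 30, 42, 59, 66, 84.
Observation 58.8 falls in the class 50 – <60.
L = 50, CF = 42, f = 17, h = 10.
P70 = 50 + ((58.8 − 42)/17)·10 = 50 + 9.88235 = 59.8824.

59.88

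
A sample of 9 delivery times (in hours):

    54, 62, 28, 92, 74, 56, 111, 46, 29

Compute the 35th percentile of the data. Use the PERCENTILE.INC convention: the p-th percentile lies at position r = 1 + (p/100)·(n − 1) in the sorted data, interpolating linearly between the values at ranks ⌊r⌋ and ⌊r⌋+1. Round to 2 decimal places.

Sorted: 28, 29, 46, 54, 56, 62, 74, 92, 111.
n = 9.
r = 1 + (35/100)·(9 − 1) = 1 + 2.8 = 3.8.
Rank 3 is 46 and rank 4 is 54.
Interpolate: 46 + 0.8·(54 − 46) = 46 + 0.8·8 = 52.4.

52.40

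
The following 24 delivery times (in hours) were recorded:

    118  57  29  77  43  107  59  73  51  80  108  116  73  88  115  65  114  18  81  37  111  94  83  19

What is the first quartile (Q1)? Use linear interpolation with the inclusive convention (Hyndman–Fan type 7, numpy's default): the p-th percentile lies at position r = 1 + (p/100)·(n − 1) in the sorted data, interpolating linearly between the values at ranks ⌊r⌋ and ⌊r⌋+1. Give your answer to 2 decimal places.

Sorted: 18, 19, 29, 37, 43, 51, 57, 59, 65, 73, 73, 77, 80, 81, 83, 88, 94, 107, 108, 111, 114, 115, 116, 118.
n = 24.
r = 1 + (25/100)·(24 − 1) = 1 + 5.75 = 6.75.
Rank 6 is 51 and rank 7 is 57.
Interpolate: 51 + 0.75·(57 − 51) = 51 + 0.75·6 = 55.5.

55.50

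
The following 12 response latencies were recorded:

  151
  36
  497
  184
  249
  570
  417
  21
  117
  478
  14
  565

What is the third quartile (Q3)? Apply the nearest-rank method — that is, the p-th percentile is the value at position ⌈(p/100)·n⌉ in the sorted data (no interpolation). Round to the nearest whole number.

478

Sorted: 14, 21, 36, 117, 151, 184, 249, 417, 478, 497, 565, 570.
n = 12.
Position = ⌈75/100 · 12⌉ = ⌈9⌉ = 9.
The value at rank 9 is 478.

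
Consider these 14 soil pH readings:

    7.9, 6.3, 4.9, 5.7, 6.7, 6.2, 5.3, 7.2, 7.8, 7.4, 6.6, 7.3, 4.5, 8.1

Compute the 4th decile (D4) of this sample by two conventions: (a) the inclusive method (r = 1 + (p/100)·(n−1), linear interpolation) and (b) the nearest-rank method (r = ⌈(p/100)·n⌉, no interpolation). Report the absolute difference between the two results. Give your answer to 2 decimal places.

0.06

Sorted: 4.5, 4.9, 5.3, 5.7, 6.2, 6.3, 6.6, 6.7, 7.2, 7.3, 7.4, 7.8, 7.9, 8.1.
n = 14.
(a) r = 6.2; between ranks 6 (6.3) and 7 (6.6): 6.36.
(b) the nearest-rank method: rank 6 → 6.3.
|6.36 − 6.3| = 0.06.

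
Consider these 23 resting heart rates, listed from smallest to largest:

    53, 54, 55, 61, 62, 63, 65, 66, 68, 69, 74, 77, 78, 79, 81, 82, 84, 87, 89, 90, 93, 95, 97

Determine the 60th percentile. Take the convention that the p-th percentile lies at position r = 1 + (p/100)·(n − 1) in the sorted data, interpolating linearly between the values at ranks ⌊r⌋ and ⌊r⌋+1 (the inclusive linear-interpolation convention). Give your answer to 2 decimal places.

79.40

n = 23.
r = 1 + (60/100)·(23 − 1) = 1 + 13.2 = 14.2.
Rank 14 is 79 and rank 15 is 81.
Interpolate: 79 + 0.2·(81 − 79) = 79 + 0.2·2 = 79.4.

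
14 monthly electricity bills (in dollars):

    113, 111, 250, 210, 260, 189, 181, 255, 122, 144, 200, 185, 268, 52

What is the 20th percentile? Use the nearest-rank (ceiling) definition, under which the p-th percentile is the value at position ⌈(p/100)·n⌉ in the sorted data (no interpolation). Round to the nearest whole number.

Sorted: 52, 111, 113, 122, 144, 181, 185, 189, 200, 210, 250, 255, 260, 268.
n = 14.
Position = ⌈20/100 · 14⌉ = ⌈2.8⌉ = 3.
The value at rank 3 is 113.

113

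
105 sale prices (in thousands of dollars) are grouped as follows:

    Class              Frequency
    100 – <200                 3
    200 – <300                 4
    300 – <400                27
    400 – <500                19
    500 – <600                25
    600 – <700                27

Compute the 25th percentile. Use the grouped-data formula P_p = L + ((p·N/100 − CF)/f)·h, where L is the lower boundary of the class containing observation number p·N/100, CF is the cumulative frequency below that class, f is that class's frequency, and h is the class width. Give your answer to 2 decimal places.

N = 105; target position k = 25/100 · 105 = 26.25.
Cumulative frequencies: 3, 7, 34, 53, 78, 105.
Observation 26.25 falls in the class 300 – <400.
L = 300, CF = 7, f = 27, h = 100.
P25 = 300 + ((26.25 − 7)/27)·100 = 300 + 71.2963 = 371.296.

371.30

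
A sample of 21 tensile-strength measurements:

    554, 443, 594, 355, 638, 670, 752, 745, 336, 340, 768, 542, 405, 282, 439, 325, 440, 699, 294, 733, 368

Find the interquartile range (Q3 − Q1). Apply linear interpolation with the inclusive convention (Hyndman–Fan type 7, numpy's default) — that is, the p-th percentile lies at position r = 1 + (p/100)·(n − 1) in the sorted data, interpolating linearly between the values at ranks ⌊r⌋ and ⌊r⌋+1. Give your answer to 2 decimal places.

315.00

Sorted: 282, 294, 325, 336, 340, 355, 368, 405, 439, 440, 443, 542, 554, 594, 638, 670, 699, 733, 745, 752, 768.
n = 21.
P25: r = 6 (integer) → 355.
P75: r = 16 (integer) → 670.
Difference: 670 − 355 = 315.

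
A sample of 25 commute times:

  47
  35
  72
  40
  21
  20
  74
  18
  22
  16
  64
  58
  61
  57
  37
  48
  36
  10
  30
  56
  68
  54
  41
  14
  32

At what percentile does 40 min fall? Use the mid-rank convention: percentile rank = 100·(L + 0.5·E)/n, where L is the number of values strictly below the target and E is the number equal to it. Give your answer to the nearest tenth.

50.0

Sorted: 10, 14, 16, 18, 20, 21, 22, 30, 32, 35, 36, 37, 40, 41, 47, 48, 54, 56, 57, 58, 61, 64, 68, 72, 74.
Count below 40: L = 12; count equal: E = 1; n = 25.
Percentile rank = 100·(12 + 0.5·1)/25 = 100·12.5/25 = 50.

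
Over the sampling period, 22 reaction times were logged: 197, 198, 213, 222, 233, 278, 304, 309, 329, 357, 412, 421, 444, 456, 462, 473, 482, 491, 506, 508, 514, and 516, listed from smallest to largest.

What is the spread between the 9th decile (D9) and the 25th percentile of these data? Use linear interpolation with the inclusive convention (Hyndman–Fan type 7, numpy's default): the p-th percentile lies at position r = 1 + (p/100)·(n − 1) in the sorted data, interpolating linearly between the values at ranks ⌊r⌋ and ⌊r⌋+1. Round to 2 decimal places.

223.30

n = 22.
P25: r = 6.25; ranks 6–7 are 278, 304; interpolating gives 284.5.
P90: r = 19.9; ranks 19–20 are 506, 508; interpolating gives 507.8.
Difference: 507.8 − 284.5 = 223.3.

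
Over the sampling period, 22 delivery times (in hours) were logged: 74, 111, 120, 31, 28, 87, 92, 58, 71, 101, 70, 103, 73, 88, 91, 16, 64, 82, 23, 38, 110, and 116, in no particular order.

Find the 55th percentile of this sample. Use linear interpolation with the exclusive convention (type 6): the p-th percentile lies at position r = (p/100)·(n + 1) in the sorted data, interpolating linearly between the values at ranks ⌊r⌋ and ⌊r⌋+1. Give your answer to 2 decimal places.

Sorted: 16, 23, 28, 31, 38, 58, 64, 70, 71, 73, 74, 82, 87, 88, 91, 92, 101, 103, 110, 111, 116, 120.
n = 22.
r = (55/100)·(22 + 1) = 12.65.
Rank 12 is 82 and rank 13 is 87.
Interpolate: 82 + 0.65·(87 − 82) = 82 + 0.65·5 = 85.25.

85.25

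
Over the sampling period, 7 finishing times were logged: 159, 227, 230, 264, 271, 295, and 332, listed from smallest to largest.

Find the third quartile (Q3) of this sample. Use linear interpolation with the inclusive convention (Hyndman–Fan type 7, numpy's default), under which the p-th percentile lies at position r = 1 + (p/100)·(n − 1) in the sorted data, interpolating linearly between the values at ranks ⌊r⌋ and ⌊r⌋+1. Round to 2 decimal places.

n = 7.
r = 1 + (75/100)·(7 − 1) = 1 + 4.5 = 5.5.
Rank 5 is 271 and rank 6 is 295.
Interpolate: 271 + 0.5·(295 − 271) = 271 + 0.5·24 = 283.

283.00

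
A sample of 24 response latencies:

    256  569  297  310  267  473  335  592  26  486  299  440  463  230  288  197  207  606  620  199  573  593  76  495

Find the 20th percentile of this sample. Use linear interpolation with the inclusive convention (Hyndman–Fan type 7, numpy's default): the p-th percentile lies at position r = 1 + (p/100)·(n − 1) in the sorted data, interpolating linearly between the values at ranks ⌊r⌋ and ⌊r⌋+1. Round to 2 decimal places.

Sorted: 26, 76, 197, 199, 207, 230, 256, 267, 288, 297, 299, 310, 335, 440, 463, 473, 486, 495, 569, 573, 592, 593, 606, 620.
n = 24.
r = 1 + (20/100)·(24 − 1) = 1 + 4.6 = 5.6.
Rank 5 is 207 and rank 6 is 230.
Interpolate: 207 + 0.6·(230 − 207) = 207 + 0.6·23 = 220.8.

220.80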